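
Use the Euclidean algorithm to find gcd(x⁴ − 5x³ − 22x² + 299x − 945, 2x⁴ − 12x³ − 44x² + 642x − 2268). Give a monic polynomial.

x³ − 22x + 189

Repeated division with remainder:
  x⁴ − 5x³ − 22x² + 299x − 945 = (1/2)(2x⁴ − 12x³ − 44x² + 642x − 2268) + (x³ − 22x + 189)
  2x⁴ − 12x³ − 44x² + 642x − 2268 = (2x − 12)(x³ − 22x + 189) + (0)
The last nonzero remainder x³ − 22x + 189 is already monic.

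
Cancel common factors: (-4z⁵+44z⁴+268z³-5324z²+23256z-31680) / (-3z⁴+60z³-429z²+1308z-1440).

Apply the Euclidean algorithm:
  -4z⁵+44z⁴+268z³-5324z²+23256z-31680 = ((4/3)z+12)(-3z⁴+60z³-429z²+1308z-1440) + (120z³-1920z²+9480z-14400)
  -3z⁴+60z³-429z²+1308z-1440 = (-(1/40)z+1/10)(120z³-1920z²+9480z-14400) + (0)
Last nonzero remainder: 120z³-1920z²+9480z-14400. Dividing through by 120 gives the monic gcd z³-16z²+79z-120.
Cancel z³-16z²+79z-120 from numerator and denominator to get the reduced form.

(4z²+20z-264)/(3z-12)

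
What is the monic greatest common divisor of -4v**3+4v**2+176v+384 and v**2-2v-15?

v+3

By polynomial division,
  -4v**3+4v**2+176v+384 = (-4v-4)(v**2-2v-15) + (108v+324)
  v**2-2v-15 = ((1/108)v-5/108)(108v+324) + (0)
Last nonzero remainder: 108v+324. Dividing through by 108 gives the monic gcd v+3.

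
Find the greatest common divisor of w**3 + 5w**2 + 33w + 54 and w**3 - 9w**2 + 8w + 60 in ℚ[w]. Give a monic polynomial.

Apply the Euclidean algorithm:
  w**3 + 5w**2 + 33w + 54 = (w**3 - 9w**2 + 8w + 60) + (14w**2 + 25w - 6)
  w**3 - 9w**2 + 8w + 60 = ((1/14)w - 151/196)(14w**2 + 25w - 6) + ((5427/196)w + 5427/98)
  14w**2 + 25w - 6 = ((2744/5427)w - 196/1809)((5427/196)w + 5427/98) + (0)
Last nonzero remainder: (5427/196)w + 5427/98. Dividing through by 5427/196 gives the monic gcd w + 2.

w + 2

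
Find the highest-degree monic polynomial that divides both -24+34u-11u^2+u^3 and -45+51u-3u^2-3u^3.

By polynomial division,
  u^3-11u^2+34u-24 = (-1/3)(-3u^3-3u^2+51u-45) + (-12u^2+51u-39)
  -3u^3-3u^2+51u-45 = ((1/4)u+21/16)(-12u^2+51u-39) + (-(99/16)u+99/16)
  -12u^2+51u-39 = ((64/33)u-208/33)(-(99/16)u+99/16) + (0)
Last nonzero remainder: -(99/16)u+99/16. Dividing through by -99/16 gives the monic gcd u-1.

-1+u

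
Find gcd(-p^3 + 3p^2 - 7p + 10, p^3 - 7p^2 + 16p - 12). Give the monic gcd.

p - 2

Repeated division with remainder:
  -p^3 + 3p^2 - 7p + 10 = (-1)(p^3 - 7p^2 + 16p - 12) + (-4p^2 + 9p - 2)
  p^3 - 7p^2 + 16p - 12 = (-(1/4)p + 19/16)(-4p^2 + 9p - 2) + ((77/16)p - 77/8)
  -4p^2 + 9p - 2 = (-(64/77)p + 16/77)((77/16)p - 77/8) + (0)
Last nonzero remainder: (77/16)p - 77/8. Dividing through by 77/16 gives the monic gcd p - 2.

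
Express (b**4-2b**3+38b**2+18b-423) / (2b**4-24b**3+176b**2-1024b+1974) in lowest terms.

Repeated division with remainder:
  b**4-2b**3+38b**2+18b-423 = (1/2)(2b**4-24b**3+176b**2-1024b+1974) + (10b**3-50b**2+530b-1410)
  2b**4-24b**3+176b**2-1024b+1974 = ((1/5)b-7/5)(10b**3-50b**2+530b-1410) + (0)
Last nonzero remainder: 10b**3-50b**2+530b-1410. Dividing through by 10 gives the monic gcd b**3-5b**2+53b-141.
Cancel b**3-5b**2+53b-141 from numerator and denominator to get the reduced form.

(b+3)/(2b-14)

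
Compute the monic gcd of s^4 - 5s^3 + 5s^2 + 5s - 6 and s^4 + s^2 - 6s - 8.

s^2 - s - 2

Apply the Euclidean algorithm:
  s^4 - 5s^3 + 5s^2 + 5s - 6 = (s^4 + s^2 - 6s - 8) + (-5s^3 + 4s^2 + 11s + 2)
  s^4 + s^2 - 6s - 8 = (-(1/5)s - 4/25)(-5s^3 + 4s^2 + 11s + 2) + ((96/25)s^2 - (96/25)s - 192/25)
  -5s^3 + 4s^2 + 11s + 2 = (-(125/96)s - 25/96)((96/25)s^2 - (96/25)s - 192/25) + (0)
Last nonzero remainder: (96/25)s^2 - (96/25)s - 192/25. Dividing through by 96/25 gives the monic gcd s^2 - s - 2.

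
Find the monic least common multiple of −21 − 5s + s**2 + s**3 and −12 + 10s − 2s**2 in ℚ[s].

42 − 11s − 7s**2 − s**3 + s**4

Repeated division with remainder:
  s**3 + s**2 − 5s − 21 = (−(1/2)s − 3)(−2s**2 + 10s − 12) + (19s − 57)
  −2s**2 + 10s − 12 = (−(2/19)s + 4/19)(19s − 57) + (0)
Last nonzero remainder: 19s − 57. Dividing through by 19 gives the monic gcd s − 3.
Then lcm(f, g) = f·g / gcd(f, g); expanding and making the result monic gives the answer.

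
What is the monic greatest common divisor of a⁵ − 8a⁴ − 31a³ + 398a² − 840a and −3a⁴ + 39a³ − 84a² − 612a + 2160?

a² − 11a + 30

Apply the Euclidean algorithm:
  a⁵ − 8a⁴ − 31a³ + 398a² − 840a = (−(1/3)a − 5/3)(−3a⁴ + 39a³ − 84a² − 612a + 2160) + (6a³ + 54a² − 1140a + 3600)
  −3a⁴ + 39a³ − 84a² − 612a + 2160 = (−(1/2)a + 11)(6a³ + 54a² − 1140a + 3600) + (−1248a² + 13728a − 37440)
  6a³ + 54a² − 1140a + 3600 = (−(1/208)a − 5/52)(−1248a² + 13728a − 37440) + (0)
Last nonzero remainder: −1248a² + 13728a − 37440. Dividing through by −1248 gives the monic gcd a² − 11a + 30.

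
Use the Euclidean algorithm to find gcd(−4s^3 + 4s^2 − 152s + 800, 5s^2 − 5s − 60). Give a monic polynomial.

s − 4

Repeated division with remainder:
  −4s^3 + 4s^2 − 152s + 800 = (−(4/5)s)(5s^2 − 5s − 60) + (−200s + 800)
  5s^2 − 5s − 60 = (−(1/40)s − 3/40)(−200s + 800) + (0)
Last nonzero remainder: −200s + 800. Dividing through by −200 gives the monic gcd s − 4.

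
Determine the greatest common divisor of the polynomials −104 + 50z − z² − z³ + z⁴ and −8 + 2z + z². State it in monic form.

−8 + 2z + z²

By polynomial division,
  z⁴ − z³ − z² + 50z − 104 = (z² − 3z + 13)(z² + 2z − 8) + (0)
The last nonzero remainder z² + 2z − 8 is already monic.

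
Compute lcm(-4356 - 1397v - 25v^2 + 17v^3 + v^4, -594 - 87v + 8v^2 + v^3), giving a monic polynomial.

Apply the Euclidean algorithm:
  v^4 + 17v^3 - 25v^2 - 1397v - 4356 = (v + 9)(v^3 + 8v^2 - 87v - 594) + (-10v^2 - 20v + 990)
  v^3 + 8v^2 - 87v - 594 = (-(1/10)v - 3/5)(-10v^2 - 20v + 990) + (0)
Last nonzero remainder: -10v^2 - 20v + 990. Dividing through by -10 gives the monic gcd v^2 + 2v - 99.
Then lcm(f, g) = f·g / gcd(f, g); expanding and making the result monic gives the answer.

-26136 - 12738v - 1547v^2 + 77v^3 + 23v^4 + v^5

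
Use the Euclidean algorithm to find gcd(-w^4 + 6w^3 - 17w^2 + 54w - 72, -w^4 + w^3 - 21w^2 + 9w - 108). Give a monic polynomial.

By polynomial division,
  -w^4 + 6w^3 - 17w^2 + 54w - 72 = (-w^4 + w^3 - 21w^2 + 9w - 108) + (5w^3 + 4w^2 + 45w + 36)
  -w^4 + w^3 - 21w^2 + 9w - 108 = (-(1/5)w + 9/25)(5w^3 + 4w^2 + 45w + 36) + (-(336/25)w^2 - 3024/25)
  5w^3 + 4w^2 + 45w + 36 = (-(125/336)w - 25/84)(-(336/25)w^2 - 3024/25) + (0)
Last nonzero remainder: -(336/25)w^2 - 3024/25. Dividing through by -336/25 gives the monic gcd w^2 + 9.

w^2 + 9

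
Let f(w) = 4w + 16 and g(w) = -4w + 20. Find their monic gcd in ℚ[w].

1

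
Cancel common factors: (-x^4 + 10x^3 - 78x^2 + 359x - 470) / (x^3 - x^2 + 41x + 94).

(-x^2 + 7x - 10)/(x + 2)

Apply the Euclidean algorithm:
  -x^4 + 10x^3 - 78x^2 + 359x - 470 = (-x + 9)(x^3 - x^2 + 41x + 94) + (-28x^2 + 84x - 1316)
  x^3 - x^2 + 41x + 94 = (-(1/28)x - 1/14)(-28x^2 + 84x - 1316) + (0)
Last nonzero remainder: -28x^2 + 84x - 1316. Dividing through by -28 gives the monic gcd x^2 - 3x + 47.
Cancel x^2 - 3x + 47 from numerator and denominator to get the reduced form.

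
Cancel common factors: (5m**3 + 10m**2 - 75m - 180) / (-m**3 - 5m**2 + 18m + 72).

(-5m - 15)/(m + 6)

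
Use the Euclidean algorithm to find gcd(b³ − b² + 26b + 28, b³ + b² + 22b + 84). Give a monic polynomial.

b² − 2b + 28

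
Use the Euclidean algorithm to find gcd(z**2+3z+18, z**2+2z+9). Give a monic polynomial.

Repeated division with remainder:
  z**2+3z+18 = (z**2+2z+9) + (z+9)
  z**2+2z+9 = (z-7)(z+9) + (72)
  z+9 = ((1/72)z+1/8)(72) + (0)
The last nonzero remainder is the constant 72, so the polynomials are coprime and gcd = 1.

1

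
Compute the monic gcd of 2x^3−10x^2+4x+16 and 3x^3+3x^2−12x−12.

Repeated division with remainder:
  2x^3−10x^2+4x+16 = (2/3)(3x^3+3x^2−12x−12) + (−12x^2+12x+24)
  3x^3+3x^2−12x−12 = (−(1/4)x−1/2)(−12x^2+12x+24) + (0)
Last nonzero remainder: −12x^2+12x+24. Dividing through by −12 gives the monic gcd x^2−x−2.

x^2−x−2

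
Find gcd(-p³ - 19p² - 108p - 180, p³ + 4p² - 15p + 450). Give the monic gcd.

Repeated division with remainder:
  -p³ - 19p² - 108p - 180 = (-1)(p³ + 4p² - 15p + 450) + (-15p² - 123p + 270)
  p³ + 4p² - 15p + 450 = (-(1/15)p + 7/25)(-15p² - 123p + 270) + ((936/25)p + 1872/5)
  -15p² - 123p + 270 = (-(125/312)p + 75/104)((936/25)p + 1872/5) + (0)
Last nonzero remainder: (936/25)p + 1872/5. Dividing through by 936/25 gives the monic gcd p + 10.

p + 10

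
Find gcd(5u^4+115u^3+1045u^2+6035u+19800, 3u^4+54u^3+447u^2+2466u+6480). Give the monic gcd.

u^3+12u^2+77u+360

Euclidean algorithm in ℚ[u]:
  5u^4+115u^3+1045u^2+6035u+19800 = (5/3)(3u^4+54u^3+447u^2+2466u+6480) + (25u^3+300u^2+1925u+9000)
  3u^4+54u^3+447u^2+2466u+6480 = ((3/25)u+18/25)(25u^3+300u^2+1925u+9000) + (0)
Last nonzero remainder: 25u^3+300u^2+1925u+9000. Dividing through by 25 gives the monic gcd u^3+12u^2+77u+360.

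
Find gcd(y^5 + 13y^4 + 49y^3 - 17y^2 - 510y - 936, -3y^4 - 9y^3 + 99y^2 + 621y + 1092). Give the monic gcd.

y^3 + 10y^2 + 37y + 52

By polynomial division,
  y^5 + 13y^4 + 49y^3 - 17y^2 - 510y - 936 = (-(1/3)y - 10/3)(-3y^4 - 9y^3 + 99y^2 + 621y + 1092) + (52y^3 + 520y^2 + 1924y + 2704)
  -3y^4 - 9y^3 + 99y^2 + 621y + 1092 = (-(3/52)y + 21/52)(52y^3 + 520y^2 + 1924y + 2704) + (0)
Last nonzero remainder: 52y^3 + 520y^2 + 1924y + 2704. Dividing through by 52 gives the monic gcd y^3 + 10y^2 + 37y + 52.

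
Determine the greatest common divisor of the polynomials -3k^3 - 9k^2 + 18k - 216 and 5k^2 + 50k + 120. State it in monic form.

Apply the Euclidean algorithm:
  -3k^3 - 9k^2 + 18k - 216 = (-(3/5)k + 21/5)(5k^2 + 50k + 120) + (-120k - 720)
  5k^2 + 50k + 120 = (-(1/24)k - 1/6)(-120k - 720) + (0)
Last nonzero remainder: -120k - 720. Dividing through by -120 gives the monic gcd k + 6.

k + 6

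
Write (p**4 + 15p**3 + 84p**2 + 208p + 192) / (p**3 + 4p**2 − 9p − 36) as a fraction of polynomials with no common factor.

(p**2 + 8p + 16)/(p − 3)

Repeated division with remainder:
  p**4 + 15p**3 + 84p**2 + 208p + 192 = (p + 11)(p**3 + 4p**2 − 9p − 36) + (49p**2 + 343p + 588)
  p**3 + 4p**2 − 9p − 36 = ((1/49)p − 3/49)(49p**2 + 343p + 588) + (0)
Last nonzero remainder: 49p**2 + 343p + 588. Dividing through by 49 gives the monic gcd p**2 + 7p + 12.
Cancel p**2 + 7p + 12 from numerator and denominator to get the reduced form.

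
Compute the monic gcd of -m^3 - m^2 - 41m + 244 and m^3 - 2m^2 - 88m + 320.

m - 4

Apply the Euclidean algorithm:
  -m^3 - m^2 - 41m + 244 = (-1)(m^3 - 2m^2 - 88m + 320) + (-3m^2 - 129m + 564)
  m^3 - 2m^2 - 88m + 320 = (-(1/3)m + 15)(-3m^2 - 129m + 564) + (2035m - 8140)
  -3m^2 - 129m + 564 = (-(3/2035)m - 141/2035)(2035m - 8140) + (0)
Last nonzero remainder: 2035m - 8140. Dividing through by 2035 gives the monic gcd m - 4.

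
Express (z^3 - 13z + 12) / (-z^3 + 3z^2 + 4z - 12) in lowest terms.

By polynomial division,
  z^3 - 13z + 12 = (-1)(-z^3 + 3z^2 + 4z - 12) + (3z^2 - 9z)
  -z^3 + 3z^2 + 4z - 12 = (-(1/3)z)(3z^2 - 9z) + (4z - 12)
  3z^2 - 9z = ((3/4)z)(4z - 12) + (0)
Last nonzero remainder: 4z - 12. Dividing through by 4 gives the monic gcd z - 3.
Cancel z - 3 from numerator and denominator to get the reduced form.

(-z^2 - 3z + 4)/(z^2 - 4)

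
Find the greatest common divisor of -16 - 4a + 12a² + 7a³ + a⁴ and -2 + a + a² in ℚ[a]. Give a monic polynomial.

Euclidean algorithm in ℚ[a]:
  a⁴ + 7a³ + 12a² - 4a - 16 = (a² + 6a + 8)(a² + a - 2) + (0)
The last nonzero remainder a² + a - 2 is already monic.

-2 + a + a²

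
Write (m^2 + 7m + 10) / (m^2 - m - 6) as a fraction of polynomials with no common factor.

(m + 5)/(m - 3)

By polynomial division,
  m^2 + 7m + 10 = (m^2 - m - 6) + (8m + 16)
  m^2 - m - 6 = ((1/8)m - 3/8)(8m + 16) + (0)
Last nonzero remainder: 8m + 16. Dividing through by 8 gives the monic gcd m + 2.
Cancel m + 2 from numerator and denominator to get the reduced form.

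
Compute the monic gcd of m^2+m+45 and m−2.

1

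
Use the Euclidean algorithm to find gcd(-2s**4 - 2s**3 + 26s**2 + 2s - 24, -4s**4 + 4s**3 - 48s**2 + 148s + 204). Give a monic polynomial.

s**2 - 2s - 3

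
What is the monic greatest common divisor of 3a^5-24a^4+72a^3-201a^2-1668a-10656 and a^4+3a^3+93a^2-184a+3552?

By polynomial division,
  3a^5-24a^4+72a^3-201a^2-1668a-10656 = (3a-33)(a^4+3a^3+93a^2-184a+3552) + (-108a^3+3420a^2-18396a+106560)
  a^4+3a^3+93a^2-184a+3552 = (-(1/108)a-26/81)(-108a^3+3420a^2-18396a+106560) + ((9184/9)a^2-(45920/9)a+339808/9)
  -108a^3+3420a^2-18396a+106560 = (-(243/2296)a+810/287)((9184/9)a^2-(45920/9)a+339808/9) + (0)
Last nonzero remainder: (9184/9)a^2-(45920/9)a+339808/9. Dividing through by 9184/9 gives the monic gcd a^2-5a+37.

a^2-5a+37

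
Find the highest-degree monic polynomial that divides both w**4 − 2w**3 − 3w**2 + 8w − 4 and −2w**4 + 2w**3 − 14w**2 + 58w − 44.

w**2 − 3w + 2

Apply the Euclidean algorithm:
  w**4 − 2w**3 − 3w**2 + 8w − 4 = (−1/2)(−2w**4 + 2w**3 − 14w**2 + 58w − 44) + (−w**3 − 10w**2 + 37w − 26)
  −2w**4 + 2w**3 − 14w**2 + 58w − 44 = (2w − 22)(−w**3 − 10w**2 + 37w − 26) + (−308w**2 + 924w − 616)
  −w**3 − 10w**2 + 37w − 26 = ((1/308)w + 13/308)(−308w**2 + 924w − 616) + (0)
Last nonzero remainder: −308w**2 + 924w − 616. Dividing through by −308 gives the monic gcd w**2 − 3w + 2.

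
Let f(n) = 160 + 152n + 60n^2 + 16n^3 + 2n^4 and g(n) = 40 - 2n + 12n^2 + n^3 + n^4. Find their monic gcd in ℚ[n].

10 + 2n + n^2

By polynomial division,
  2n^4 + 16n^3 + 60n^2 + 152n + 160 = (2)(n^4 + n^3 + 12n^2 - 2n + 40) + (14n^3 + 36n^2 + 156n + 80)
  n^4 + n^3 + 12n^2 - 2n + 40 = ((1/14)n - 11/98)(14n^3 + 36n^2 + 156n + 80) + ((240/49)n^2 + (480/49)n + 2400/49)
  14n^3 + 36n^2 + 156n + 80 = ((343/120)n + 49/30)((240/49)n^2 + (480/49)n + 2400/49) + (0)
Last nonzero remainder: (240/49)n^2 + (480/49)n + 2400/49. Dividing through by 240/49 gives the monic gcd n^2 + 2n + 10.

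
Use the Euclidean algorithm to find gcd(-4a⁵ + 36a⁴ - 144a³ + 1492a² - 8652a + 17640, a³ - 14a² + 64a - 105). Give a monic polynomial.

Euclidean algorithm in ℚ[a]:
  -4a⁵ + 36a⁴ - 144a³ + 1492a² - 8652a + 17640 = (-4a² - 20a - 168)(a³ - 14a² + 64a - 105) + (0)
The last nonzero remainder a³ - 14a² + 64a - 105 is already monic.

a³ - 14a² + 64a - 105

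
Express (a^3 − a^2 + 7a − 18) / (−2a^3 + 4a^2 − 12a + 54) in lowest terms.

(−a + 2)/(2a − 6)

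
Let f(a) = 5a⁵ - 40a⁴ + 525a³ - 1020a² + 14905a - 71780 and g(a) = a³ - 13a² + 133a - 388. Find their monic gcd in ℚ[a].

Apply the Euclidean algorithm:
  5a⁵ - 40a⁴ + 525a³ - 1020a² + 14905a - 71780 = (5a² + 25a + 185)(a³ - 13a² + 133a - 388) + (0)
The last nonzero remainder a³ - 13a² + 133a - 388 is already monic.

a³ - 13a² + 133a - 388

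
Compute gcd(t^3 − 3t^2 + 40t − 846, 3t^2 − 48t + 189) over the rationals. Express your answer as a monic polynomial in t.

t − 9

By polynomial division,
  t^3 − 3t^2 + 40t − 846 = ((1/3)t + 13/3)(3t^2 − 48t + 189) + (185t − 1665)
  3t^2 − 48t + 189 = ((3/185)t − 21/185)(185t − 1665) + (0)
Last nonzero remainder: 185t − 1665. Dividing through by 185 gives the monic gcd t − 9.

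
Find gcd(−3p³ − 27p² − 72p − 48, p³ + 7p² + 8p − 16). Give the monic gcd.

p² + 8p + 16

Repeated division with remainder:
  −3p³ − 27p² − 72p − 48 = (−3)(p³ + 7p² + 8p − 16) + (−6p² − 48p − 96)
  p³ + 7p² + 8p − 16 = (−(1/6)p + 1/6)(−6p² − 48p − 96) + (0)
Last nonzero remainder: −6p² − 48p − 96. Dividing through by −6 gives the monic gcd p² + 8p + 16.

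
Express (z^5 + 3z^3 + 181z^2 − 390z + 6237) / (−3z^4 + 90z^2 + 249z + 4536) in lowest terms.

(−z^2 + 8z − 33)/(3z − 24)

Apply the Euclidean algorithm:
  z^5 + 3z^3 + 181z^2 − 390z + 6237 = (−(1/3)z)(−3z^4 + 90z^2 + 249z + 4536) + (33z^3 + 264z^2 + 1122z + 6237)
  −3z^4 + 90z^2 + 249z + 4536 = (−(1/11)z + 8/11)(33z^3 + 264z^2 + 1122z + 6237) + (0)
Last nonzero remainder: 33z^3 + 264z^2 + 1122z + 6237. Dividing through by 33 gives the monic gcd z^3 + 8z^2 + 34z + 189.
Cancel z^3 + 8z^2 + 34z + 189 from numerator and denominator to get the reduced form.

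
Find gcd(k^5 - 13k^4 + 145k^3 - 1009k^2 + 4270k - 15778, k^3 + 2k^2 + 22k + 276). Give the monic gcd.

Repeated division with remainder:
  k^5 - 13k^4 + 145k^3 - 1009k^2 + 4270k - 15778 = (k^2 - 15k + 153)(k^3 + 2k^2 + 22k + 276) + (-1261k^2 + 5044k - 58006)
  k^3 + 2k^2 + 22k + 276 = (-(1/1261)k - 6/1261)(-1261k^2 + 5044k - 58006) + (0)
Last nonzero remainder: -1261k^2 + 5044k - 58006. Dividing through by -1261 gives the monic gcd k^2 - 4k + 46.

k^2 - 4k + 46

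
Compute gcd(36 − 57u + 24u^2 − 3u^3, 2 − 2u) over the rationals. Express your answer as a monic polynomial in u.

Repeated division with remainder:
  −3u^3 + 24u^2 − 57u + 36 = ((3/2)u^2 − (21/2)u + 18)(−2u + 2) + (0)
Last nonzero remainder: −2u + 2. Dividing through by −2 gives the monic gcd u − 1.

−1 + u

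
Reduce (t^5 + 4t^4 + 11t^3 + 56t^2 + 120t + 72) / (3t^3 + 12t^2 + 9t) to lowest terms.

By polynomial division,
  t^5 + 4t^4 + 11t^3 + 56t^2 + 120t + 72 = ((1/3)t^2 + 8/3)(3t^3 + 12t^2 + 9t) + (24t^2 + 96t + 72)
  3t^3 + 12t^2 + 9t = ((1/8)t)(24t^2 + 96t + 72) + (0)
Last nonzero remainder: 24t^2 + 96t + 72. Dividing through by 24 gives the monic gcd t^2 + 4t + 3.
Cancel t^2 + 4t + 3 from numerator and denominator to get the reduced form.

(t^3 + 8t + 24)/(3t)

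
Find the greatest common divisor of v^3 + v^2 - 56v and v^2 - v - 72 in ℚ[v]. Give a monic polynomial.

v + 8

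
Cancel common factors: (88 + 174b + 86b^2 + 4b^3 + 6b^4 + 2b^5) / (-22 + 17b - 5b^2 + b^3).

(8 + 18b + 12b^2 + 2b^3)/(-2 + b)

Apply the Euclidean algorithm:
  2b^5 + 6b^4 + 4b^3 + 86b^2 + 174b + 88 = (2b^2 + 16b + 50)(b^3 - 5b^2 + 17b - 22) + (108b^2 - 324b + 1188)
  b^3 - 5b^2 + 17b - 22 = ((1/108)b - 1/54)(108b^2 - 324b + 1188) + (0)
Last nonzero remainder: 108b^2 - 324b + 1188. Dividing through by 108 gives the monic gcd b^2 - 3b + 11.
Cancel b^2 - 3b + 11 from numerator and denominator to get the reduced form.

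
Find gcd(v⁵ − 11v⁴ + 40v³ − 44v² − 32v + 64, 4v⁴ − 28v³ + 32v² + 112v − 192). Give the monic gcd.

v² − 6v + 8

Repeated division with remainder:
  v⁵ − 11v⁴ + 40v³ − 44v² − 32v + 64 = ((1/4)v − 1)(4v⁴ − 28v³ + 32v² + 112v − 192) + (4v³ − 40v² + 128v − 128)
  4v⁴ − 28v³ + 32v² + 112v − 192 = (v + 3)(4v³ − 40v² + 128v − 128) + (24v² − 144v + 192)
  4v³ − 40v² + 128v − 128 = ((1/6)v − 2/3)(24v² − 144v + 192) + (0)
Last nonzero remainder: 24v² − 144v + 192. Dividing through by 24 gives the monic gcd v² − 6v + 8.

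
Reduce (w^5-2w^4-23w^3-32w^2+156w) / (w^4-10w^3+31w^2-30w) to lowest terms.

(w^3-23w-78)/(w^2-8w+15)

Repeated division with remainder:
  w^5-2w^4-23w^3-32w^2+156w = (w+8)(w^4-10w^3+31w^2-30w) + (26w^3-250w^2+396w)
  w^4-10w^3+31w^2-30w = ((1/26)w-5/338)(26w^3-250w^2+396w) + ((2040/169)w^2-(4080/169)w)
  26w^3-250w^2+396w = ((2197/1020)w-5577/340)((2040/169)w^2-(4080/169)w) + (0)
Last nonzero remainder: (2040/169)w^2-(4080/169)w. Dividing through by 2040/169 gives the monic gcd w^2-2w.
Cancel w^2-2w from numerator and denominator to get the reduced form.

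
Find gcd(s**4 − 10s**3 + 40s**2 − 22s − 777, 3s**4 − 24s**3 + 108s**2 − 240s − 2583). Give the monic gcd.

s**2 − 4s − 21

Apply the Euclidean algorithm:
  s**4 − 10s**3 + 40s**2 − 22s − 777 = (1/3)(3s**4 − 24s**3 + 108s**2 − 240s − 2583) + (−2s**3 + 4s**2 + 58s + 84)
  3s**4 − 24s**3 + 108s**2 − 240s − 2583 = (−(3/2)s + 9)(−2s**3 + 4s**2 + 58s + 84) + (159s**2 − 636s − 3339)
  −2s**3 + 4s**2 + 58s + 84 = (−(2/159)s − 4/159)(159s**2 − 636s − 3339) + (0)
Last nonzero remainder: 159s**2 − 636s − 3339. Dividing through by 159 gives the monic gcd s**2 − 4s − 21.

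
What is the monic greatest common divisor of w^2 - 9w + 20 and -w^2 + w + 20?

w - 5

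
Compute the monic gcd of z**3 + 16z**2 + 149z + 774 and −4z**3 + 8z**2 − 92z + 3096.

z**2 + 7z + 86

Apply the Euclidean algorithm:
  z**3 + 16z**2 + 149z + 774 = (−1/4)(−4z**3 + 8z**2 − 92z + 3096) + (18z**2 + 126z + 1548)
  −4z**3 + 8z**2 − 92z + 3096 = (−(2/9)z + 2)(18z**2 + 126z + 1548) + (0)
Last nonzero remainder: 18z**2 + 126z + 1548. Dividing through by 18 gives the monic gcd z**2 + 7z + 86.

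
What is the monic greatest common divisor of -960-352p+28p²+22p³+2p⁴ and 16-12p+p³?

Euclidean algorithm in ℚ[p]:
  2p⁴+22p³+28p²-352p-960 = (2p+22)(p³-12p+16) + (52p²-120p-1312)
  p³-12p+16 = ((1/52)p+15/338)(52p²-120p-1312) + ((3136/169)p+12544/169)
  52p²-120p-1312 = ((2197/784)p-6929/392)((3136/169)p+12544/169) + (0)
Last nonzero remainder: (3136/169)p+12544/169. Dividing through by 3136/169 gives the monic gcd p+4.

4+p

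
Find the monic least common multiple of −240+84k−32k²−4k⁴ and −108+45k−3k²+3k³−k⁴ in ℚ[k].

540−549k+258k²−69k³+17k⁴−6k⁵+k⁶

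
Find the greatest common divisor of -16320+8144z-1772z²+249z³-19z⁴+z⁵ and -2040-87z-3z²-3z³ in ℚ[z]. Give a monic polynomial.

85-7z+z²

Euclidean algorithm in ℚ[z]:
  z⁵-19z⁴+249z³-1772z²+8144z-16320 = (-(1/3)z²+(20/3)z-80)(-3z³-3z²-87z-2040) + (-2112z²+14784z-179520)
  -3z³-3z²-87z-2040 = ((1/704)z+1/88)(-2112z²+14784z-179520) + (0)
Last nonzero remainder: -2112z²+14784z-179520. Dividing through by -2112 gives the monic gcd z²-7z+85.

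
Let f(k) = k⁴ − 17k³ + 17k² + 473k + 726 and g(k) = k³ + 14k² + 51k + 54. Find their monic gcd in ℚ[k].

k² + 5k + 6

By polynomial division,
  k⁴ − 17k³ + 17k² + 473k + 726 = (k − 31)(k³ + 14k² + 51k + 54) + (400k² + 2000k + 2400)
  k³ + 14k² + 51k + 54 = ((1/400)k + 9/400)(400k² + 2000k + 2400) + (0)
Last nonzero remainder: 400k² + 2000k + 2400. Dividing through by 400 gives the monic gcd k² + 5k + 6.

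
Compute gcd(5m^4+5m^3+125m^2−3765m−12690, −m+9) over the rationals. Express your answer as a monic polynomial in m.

m−9

Euclidean algorithm in ℚ[m]:
  5m^4+5m^3+125m^2−3765m−12690 = (−5m^3−50m^2−575m−1410)(−m+9) + (0)
Last nonzero remainder: −m+9. Dividing through by −1 gives the monic gcd m−9.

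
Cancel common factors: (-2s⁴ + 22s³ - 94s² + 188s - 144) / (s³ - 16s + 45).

(-2s² + 12s - 16)/(s + 5)

Euclidean algorithm in ℚ[s]:
  -2s⁴ + 22s³ - 94s² + 188s - 144 = (-2s + 22)(s³ - 16s + 45) + (-126s² + 630s - 1134)
  s³ - 16s + 45 = (-(1/126)s - 5/126)(-126s² + 630s - 1134) + (0)
Last nonzero remainder: -126s² + 630s - 1134. Dividing through by -126 gives the monic gcd s² - 5s + 9.
Cancel s² - 5s + 9 from numerator and denominator to get the reduced form.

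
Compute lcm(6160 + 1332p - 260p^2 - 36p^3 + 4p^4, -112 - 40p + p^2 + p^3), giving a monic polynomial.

6160 + 2872p + 73p^2 - 101p^3 - 5p^4 + p^5

By polynomial division,
  4p^4 - 36p^3 - 260p^2 + 1332p + 6160 = (4p - 40)(p^3 + p^2 - 40p - 112) + (-60p^2 + 180p + 1680)
  p^3 + p^2 - 40p - 112 = (-(1/60)p - 1/15)(-60p^2 + 180p + 1680) + (0)
Last nonzero remainder: -60p^2 + 180p + 1680. Dividing through by -60 gives the monic gcd p^2 - 3p - 28.
Then lcm(f, g) = f·g / gcd(f, g); expanding and making the result monic gives the answer.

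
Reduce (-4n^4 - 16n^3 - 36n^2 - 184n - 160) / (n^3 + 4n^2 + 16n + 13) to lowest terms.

Apply the Euclidean algorithm:
  -4n^4 - 16n^3 - 36n^2 - 184n - 160 = (-4n)(n^3 + 4n^2 + 16n + 13) + (28n^2 - 132n - 160)
  n^3 + 4n^2 + 16n + 13 = ((1/28)n + 61/196)(28n^2 - 132n - 160) + ((3077/49)n + 3077/49)
  28n^2 - 132n - 160 = ((1372/3077)n - 7840/3077)((3077/49)n + 3077/49) + (0)
Last nonzero remainder: (3077/49)n + 3077/49. Dividing through by 3077/49 gives the monic gcd n + 1.
Cancel n + 1 from numerator and denominator to get the reduced form.

(-4n^3 - 12n^2 - 24n - 160)/(n^2 + 3n + 13)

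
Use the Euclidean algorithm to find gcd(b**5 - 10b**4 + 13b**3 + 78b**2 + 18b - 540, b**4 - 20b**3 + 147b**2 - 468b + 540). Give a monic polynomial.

b**3 - 14b**2 + 63b - 90

By polynomial division,
  b**5 - 10b**4 + 13b**3 + 78b**2 + 18b - 540 = (b + 10)(b**4 - 20b**3 + 147b**2 - 468b + 540) + (66b**3 - 924b**2 + 4158b - 5940)
  b**4 - 20b**3 + 147b**2 - 468b + 540 = ((1/66)b - 1/11)(66b**3 - 924b**2 + 4158b - 5940) + (0)
Last nonzero remainder: 66b**3 - 924b**2 + 4158b - 5940. Dividing through by 66 gives the monic gcd b**3 - 14b**2 + 63b - 90.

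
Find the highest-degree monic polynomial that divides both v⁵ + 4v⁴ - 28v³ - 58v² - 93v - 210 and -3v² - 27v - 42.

Repeated division with remainder:
  v⁵ + 4v⁴ - 28v³ - 58v² - 93v - 210 = (-(1/3)v³ + (5/3)v² - v + 5)(-3v² - 27v - 42) + (0)
Last nonzero remainder: -3v² - 27v - 42. Dividing through by -3 gives the monic gcd v² + 9v + 14.

v² + 9v + 14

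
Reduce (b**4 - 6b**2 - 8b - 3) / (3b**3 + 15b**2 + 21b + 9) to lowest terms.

(b**2 - 2b - 3)/(3b + 9)

By polynomial division,
  b**4 - 6b**2 - 8b - 3 = ((1/3)b - 5/3)(3b**3 + 15b**2 + 21b + 9) + (12b**2 + 24b + 12)
  3b**3 + 15b**2 + 21b + 9 = ((1/4)b + 3/4)(12b**2 + 24b + 12) + (0)
Last nonzero remainder: 12b**2 + 24b + 12. Dividing through by 12 gives the monic gcd b**2 + 2b + 1.
Cancel b**2 + 2b + 1 from numerator and denominator to get the reduced form.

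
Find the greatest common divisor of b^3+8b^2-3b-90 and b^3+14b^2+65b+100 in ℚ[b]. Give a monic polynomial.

b+5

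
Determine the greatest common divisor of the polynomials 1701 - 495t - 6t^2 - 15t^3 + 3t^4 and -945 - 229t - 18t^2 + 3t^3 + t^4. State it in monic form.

-189 - 8t - 2t^2 + t^3

By polynomial division,
  3t^4 - 15t^3 - 6t^2 - 495t + 1701 = (3)(t^4 + 3t^3 - 18t^2 - 229t - 945) + (-24t^3 + 48t^2 + 192t + 4536)
  t^4 + 3t^3 - 18t^2 - 229t - 945 = (-(1/24)t - 5/24)(-24t^3 + 48t^2 + 192t + 4536) + (0)
Last nonzero remainder: -24t^3 + 48t^2 + 192t + 4536. Dividing through by -24 gives the monic gcd t^3 - 2t^2 - 8t - 189.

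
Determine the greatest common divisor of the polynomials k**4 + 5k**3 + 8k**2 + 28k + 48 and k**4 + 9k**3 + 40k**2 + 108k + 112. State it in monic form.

By polynomial division,
  k**4 + 5k**3 + 8k**2 + 28k + 48 = (k**4 + 9k**3 + 40k**2 + 108k + 112) + (−4k**3 − 32k**2 − 80k − 64)
  k**4 + 9k**3 + 40k**2 + 108k + 112 = (−(1/4)k − 1/4)(−4k**3 − 32k**2 − 80k − 64) + (12k**2 + 72k + 96)
  −4k**3 − 32k**2 − 80k − 64 = (−(1/3)k − 2/3)(12k**2 + 72k + 96) + (0)
Last nonzero remainder: 12k**2 + 72k + 96. Dividing through by 12 gives the monic gcd k**2 + 6k + 8.

k**2 + 6k + 8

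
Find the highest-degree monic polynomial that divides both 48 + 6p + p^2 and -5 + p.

1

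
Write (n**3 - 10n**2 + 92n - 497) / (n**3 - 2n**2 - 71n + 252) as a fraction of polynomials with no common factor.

(n**2 - 3n + 71)/(n**2 + 5n - 36)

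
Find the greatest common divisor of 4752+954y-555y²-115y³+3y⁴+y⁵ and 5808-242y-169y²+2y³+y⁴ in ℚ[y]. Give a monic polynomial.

-88-3y+y²

Euclidean algorithm in ℚ[y]:
  y⁵+3y⁴-115y³-555y²+954y+4752 = (y+1)(y⁴+2y³-169y²-242y+5808) + (52y³-144y²-4612y-1056)
  y⁴+2y³-169y²-242y+5808 = ((1/52)y+31/338)(52y³-144y²-4612y-1056) + (-(11340/169)y²+(34020/169)y+997920/169)
  52y³-144y²-4612y-1056 = (-(2197/2835)y-169/945)(-(11340/169)y²+(34020/169)y+997920/169) + (0)
Last nonzero remainder: -(11340/169)y²+(34020/169)y+997920/169. Dividing through by -11340/169 gives the monic gcd y²-3y-88.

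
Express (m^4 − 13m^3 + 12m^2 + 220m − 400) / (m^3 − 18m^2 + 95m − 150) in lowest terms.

(m^2 + 2m − 8)/(m − 3)

Euclidean algorithm in ℚ[m]:
  m^4 − 13m^3 + 12m^2 + 220m − 400 = (m + 5)(m^3 − 18m^2 + 95m − 150) + (7m^2 − 105m + 350)
  m^3 − 18m^2 + 95m − 150 = ((1/7)m − 3/7)(7m^2 − 105m + 350) + (0)
Last nonzero remainder: 7m^2 − 105m + 350. Dividing through by 7 gives the monic gcd m^2 − 15m + 50.
Cancel m^2 − 15m + 50 from numerator and denominator to get the reduced form.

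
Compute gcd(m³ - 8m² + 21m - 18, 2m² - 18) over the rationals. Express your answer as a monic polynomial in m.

m - 3

Apply the Euclidean algorithm:
  m³ - 8m² + 21m - 18 = ((1/2)m - 4)(2m² - 18) + (30m - 90)
  2m² - 18 = ((1/15)m + 1/5)(30m - 90) + (0)
Last nonzero remainder: 30m - 90. Dividing through by 30 gives the monic gcd m - 3.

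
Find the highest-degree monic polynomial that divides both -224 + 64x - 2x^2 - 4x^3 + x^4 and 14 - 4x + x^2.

Apply the Euclidean algorithm:
  x^4 - 4x^3 - 2x^2 + 64x - 224 = (x^2 - 16)(x^2 - 4x + 14) + (0)
The last nonzero remainder x^2 - 4x + 14 is already monic.

14 - 4x + x^2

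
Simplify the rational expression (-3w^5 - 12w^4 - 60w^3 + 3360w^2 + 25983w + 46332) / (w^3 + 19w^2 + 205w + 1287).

(-3w^3 + 12w^2 + 195w + 396)/(w + 11)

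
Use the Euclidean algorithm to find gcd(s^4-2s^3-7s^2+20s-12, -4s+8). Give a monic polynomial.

By polynomial division,
  s^4-2s^3-7s^2+20s-12 = (-(1/4)s^3+(7/4)s-3/2)(-4s+8) + (0)
Last nonzero remainder: -4s+8. Dividing through by -4 gives the monic gcd s-2.

s-2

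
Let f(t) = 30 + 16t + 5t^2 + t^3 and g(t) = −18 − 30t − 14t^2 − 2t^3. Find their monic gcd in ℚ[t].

Repeated division with remainder:
  t^3 + 5t^2 + 16t + 30 = (−1/2)(−2t^3 − 14t^2 − 30t − 18) + (−2t^2 + t + 21)
  −2t^3 − 14t^2 − 30t − 18 = (t + 15/2)(−2t^2 + t + 21) + (−(117/2)t − 351/2)
  −2t^2 + t + 21 = ((4/117)t − 14/117)(−(117/2)t − 351/2) + (0)
Last nonzero remainder: −(117/2)t − 351/2. Dividing through by −117/2 gives the monic gcd t + 3.

3 + t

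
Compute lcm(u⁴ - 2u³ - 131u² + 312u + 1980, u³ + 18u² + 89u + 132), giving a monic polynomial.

By polynomial division,
  u⁴ - 2u³ - 131u² + 312u + 1980 = (u - 20)(u³ + 18u² + 89u + 132) + (140u² + 1960u + 4620)
  u³ + 18u² + 89u + 132 = ((1/140)u + 1/35)(140u² + 1960u + 4620) + (0)
Last nonzero remainder: 140u² + 1960u + 4620. Dividing through by 140 gives the monic gcd u² + 14u + 33.
Then lcm(f, g) = f·g / gcd(f, g); expanding and making the result monic gives the answer.

u⁵ + 2u⁴ - 139u³ - 212u² + 3228u + 7920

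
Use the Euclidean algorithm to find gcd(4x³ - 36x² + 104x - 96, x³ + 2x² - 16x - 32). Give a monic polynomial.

x - 4

Repeated division with remainder:
  4x³ - 36x² + 104x - 96 = (4)(x³ + 2x² - 16x - 32) + (-44x² + 168x + 32)
  x³ + 2x² - 16x - 32 = (-(1/44)x - 16/121)(-44x² + 168x + 32) + ((840/121)x - 3360/121)
  -44x² + 168x + 32 = (-(1331/210)x - 121/105)((840/121)x - 3360/121) + (0)
Last nonzero remainder: (840/121)x - 3360/121. Dividing through by 840/121 gives the monic gcd x - 4.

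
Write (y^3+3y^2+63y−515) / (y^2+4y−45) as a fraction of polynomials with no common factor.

Apply the Euclidean algorithm:
  y^3+3y^2+63y−515 = (y−1)(y^2+4y−45) + (112y−560)
  y^2+4y−45 = ((1/112)y+9/112)(112y−560) + (0)
Last nonzero remainder: 112y−560. Dividing through by 112 gives the monic gcd y−5.
Cancel y−5 from numerator and denominator to get the reduced form.

(y^2+8y+103)/(y+9)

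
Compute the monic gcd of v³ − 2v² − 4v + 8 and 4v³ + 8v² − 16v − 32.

By polynomial division,
  v³ − 2v² − 4v + 8 = (1/4)(4v³ + 8v² − 16v − 32) + (−4v² + 16)
  4v³ + 8v² − 16v − 32 = (−v − 2)(−4v² + 16) + (0)
Last nonzero remainder: −4v² + 16. Dividing through by −4 gives the monic gcd v² − 4.

v² − 4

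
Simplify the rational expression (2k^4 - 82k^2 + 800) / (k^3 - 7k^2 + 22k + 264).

(2k^3 - 8k^2 - 50k + 200)/(k^2 - 11k + 66)

By polynomial division,
  2k^4 - 82k^2 + 800 = (2k + 14)(k^3 - 7k^2 + 22k + 264) + (-28k^2 - 836k - 2896)
  k^3 - 7k^2 + 22k + 264 = (-(1/28)k + 129/98)(-28k^2 - 836k - 2896) + ((49932/49)k + 199728/49)
  -28k^2 - 836k - 2896 = (-(343/12483)k - 8869/12483)((49932/49)k + 199728/49) + (0)
Last nonzero remainder: (49932/49)k + 199728/49. Dividing through by 49932/49 gives the monic gcd k + 4.
Cancel k + 4 from numerator and denominator to get the reduced form.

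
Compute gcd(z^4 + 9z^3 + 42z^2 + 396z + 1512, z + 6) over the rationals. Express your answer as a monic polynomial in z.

Euclidean algorithm in ℚ[z]:
  z^4 + 9z^3 + 42z^2 + 396z + 1512 = (z^3 + 3z^2 + 24z + 252)(z + 6) + (0)
The last nonzero remainder z + 6 is already monic.

z + 6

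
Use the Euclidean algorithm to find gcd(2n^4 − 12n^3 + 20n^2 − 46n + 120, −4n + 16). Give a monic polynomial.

n − 4

Repeated division with remainder:
  2n^4 − 12n^3 + 20n^2 − 46n + 120 = (−(1/2)n^3 + n^2 − n + 15/2)(−4n + 16) + (0)
Last nonzero remainder: −4n + 16. Dividing through by −4 gives the monic gcd n − 4.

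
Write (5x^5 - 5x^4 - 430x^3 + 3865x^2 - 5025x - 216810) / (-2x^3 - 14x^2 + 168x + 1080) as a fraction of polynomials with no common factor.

By polynomial division,
  5x^5 - 5x^4 - 430x^3 + 3865x^2 - 5025x - 216810 = (-(5/2)x^2 + 20x - 135)(-2x^3 - 14x^2 + 168x + 1080) + (1315x^2 - 3945x - 71010)
  -2x^3 - 14x^2 + 168x + 1080 = (-(2/1315)x - 4/263)(1315x^2 - 3945x - 71010) + (0)
Last nonzero remainder: 1315x^2 - 3945x - 71010. Dividing through by 1315 gives the monic gcd x^2 - 3x - 54.
Cancel x^2 - 3x - 54 from numerator and denominator to get the reduced form.

(-5x^3 - 10x^2 + 130x - 4015)/(2x + 20)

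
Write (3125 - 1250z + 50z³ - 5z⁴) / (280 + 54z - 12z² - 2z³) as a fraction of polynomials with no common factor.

Euclidean algorithm in ℚ[z]:
  -5z⁴ + 50z³ - 1250z + 3125 = ((5/2)z - 40)(-2z³ - 12z² + 54z + 280) + (-615z² + 210z + 14325)
  -2z³ - 12z² + 54z + 280 = ((2/615)z + 104/5043)(-615z² + 210z + 14325) + ((5184/1681)z - 25920/1681)
  -615z² + 210z + 14325 = (-(344605/1728)z - 1605355/1728)((5184/1681)z - 25920/1681) + (0)
Last nonzero remainder: (5184/1681)z - 25920/1681. Dividing through by 5184/1681 gives the monic gcd z - 5.
Cancel z - 5 from numerator and denominator to get the reduced form.

(625 - 125z - 25z² + 5z³)/(56 + 22z + 2z²)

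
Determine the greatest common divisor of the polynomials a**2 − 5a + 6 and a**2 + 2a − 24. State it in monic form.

By polynomial division,
  a**2 − 5a + 6 = (a**2 + 2a − 24) + (−7a + 30)
  a**2 + 2a − 24 = (−(1/7)a − 44/49)(−7a + 30) + (144/49)
  −7a + 30 = (−(343/144)a + 245/24)(144/49) + (0)
The last nonzero remainder is the constant 144/49, so the polynomials are coprime and gcd = 1.

1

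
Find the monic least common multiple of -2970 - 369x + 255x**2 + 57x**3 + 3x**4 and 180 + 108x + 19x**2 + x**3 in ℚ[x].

-29700 - 16560x - 39x**2 + 1552x**3 + 362x**4 + 32x**5 + x**6

Apply the Euclidean algorithm:
  3x**4 + 57x**3 + 255x**2 - 369x - 2970 = (3x)(x**3 + 19x**2 + 108x + 180) + (-69x**2 - 909x - 2970)
  x**3 + 19x**2 + 108x + 180 = (-(1/69)x - 134/1587)(-69x**2 - 909x - 2970) + (-(6240/529)x - 37440/529)
  -69x**2 - 909x - 2970 = ((12167/2080)x + 17457/416)(-(6240/529)x - 37440/529) + (0)
Last nonzero remainder: -(6240/529)x - 37440/529. Dividing through by -6240/529 gives the monic gcd x + 6.
Then lcm(f, g) = f·g / gcd(f, g); expanding and making the result monic gives the answer.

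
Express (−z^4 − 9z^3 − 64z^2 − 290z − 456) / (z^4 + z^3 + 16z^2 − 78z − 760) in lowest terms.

(−z − 3)/(z − 5)

Euclidean algorithm in ℚ[z]:
  −z^4 − 9z^3 − 64z^2 − 290z − 456 = (−1)(z^4 + z^3 + 16z^2 − 78z − 760) + (−8z^3 − 48z^2 − 368z − 1216)
  z^4 + z^3 + 16z^2 − 78z − 760 = (−(1/8)z + 5/8)(−8z^3 − 48z^2 − 368z − 1216) + (0)
Last nonzero remainder: −8z^3 − 48z^2 − 368z − 1216. Dividing through by −8 gives the monic gcd z^3 + 6z^2 + 46z + 152.
Cancel z^3 + 6z^2 + 46z + 152 from numerator and denominator to get the reduced form.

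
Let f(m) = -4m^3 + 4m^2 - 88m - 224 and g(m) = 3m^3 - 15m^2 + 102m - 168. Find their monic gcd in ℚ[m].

m^2 - 3m + 28

Repeated division with remainder:
  -4m^3 + 4m^2 - 88m - 224 = (-4/3)(3m^3 - 15m^2 + 102m - 168) + (-16m^2 + 48m - 448)
  3m^3 - 15m^2 + 102m - 168 = (-(3/16)m + 3/8)(-16m^2 + 48m - 448) + (0)
Last nonzero remainder: -16m^2 + 48m - 448. Dividing through by -16 gives the monic gcd m^2 - 3m + 28.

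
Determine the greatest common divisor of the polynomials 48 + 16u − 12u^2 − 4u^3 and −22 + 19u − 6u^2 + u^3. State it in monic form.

Repeated division with remainder:
  −4u^3 − 12u^2 + 16u + 48 = (−4)(u^3 − 6u^2 + 19u − 22) + (−36u^2 + 92u − 40)
  u^3 − 6u^2 + 19u − 22 = (−(1/36)u + 31/324)(−36u^2 + 92u − 40) + ((736/81)u − 1472/81)
  −36u^2 + 92u − 40 = (−(729/184)u + 405/184)((736/81)u − 1472/81) + (0)
Last nonzero remainder: (736/81)u − 1472/81. Dividing through by 736/81 gives the monic gcd u − 2.

−2 + u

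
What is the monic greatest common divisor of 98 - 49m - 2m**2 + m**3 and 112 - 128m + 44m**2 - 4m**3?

14 - 9m + m**2

Euclidean algorithm in ℚ[m]:
  m**3 - 2m**2 - 49m + 98 = (-1/4)(-4m**3 + 44m**2 - 128m + 112) + (9m**2 - 81m + 126)
  -4m**3 + 44m**2 - 128m + 112 = (-(4/9)m + 8/9)(9m**2 - 81m + 126) + (0)
Last nonzero remainder: 9m**2 - 81m + 126. Dividing through by 9 gives the monic gcd m**2 - 9m + 14.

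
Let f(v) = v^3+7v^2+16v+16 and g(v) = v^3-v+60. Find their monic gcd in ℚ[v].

v+4

Apply the Euclidean algorithm:
  v^3+7v^2+16v+16 = (v^3-v+60) + (7v^2+17v-44)
  v^3-v+60 = ((1/7)v-17/49)(7v^2+17v-44) + ((548/49)v+2192/49)
  7v^2+17v-44 = ((343/548)v-539/548)((548/49)v+2192/49) + (0)
Last nonzero remainder: (548/49)v+2192/49. Dividing through by 548/49 gives the monic gcd v+4.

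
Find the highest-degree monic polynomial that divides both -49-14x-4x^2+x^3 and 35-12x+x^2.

-7+x

Repeated division with remainder:
  x^3-4x^2-14x-49 = (x+8)(x^2-12x+35) + (47x-329)
  x^2-12x+35 = ((1/47)x-5/47)(47x-329) + (0)
Last nonzero remainder: 47x-329. Dividing through by 47 gives the monic gcd x-7.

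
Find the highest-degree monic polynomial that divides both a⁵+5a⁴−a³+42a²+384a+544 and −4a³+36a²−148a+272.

a²−5a+17

Euclidean algorithm in ℚ[a]:
  a⁵+5a⁴−a³+42a²+384a+544 = (−(1/4)a²−(7/2)a−22)(−4a³+36a²−148a+272) + (384a²−1920a+6528)
  −4a³+36a²−148a+272 = (−(1/96)a+1/24)(384a²−1920a+6528) + (0)
Last nonzero remainder: 384a²−1920a+6528. Dividing through by 384 gives the monic gcd a²−5a+17.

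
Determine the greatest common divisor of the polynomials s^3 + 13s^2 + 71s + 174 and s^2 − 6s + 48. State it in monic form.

Apply the Euclidean algorithm:
  s^3 + 13s^2 + 71s + 174 = (s + 19)(s^2 − 6s + 48) + (137s − 738)
  s^2 − 6s + 48 = ((1/137)s − 84/18769)(137s − 738) + (838920/18769)
  137s − 738 = ((2571353/838920)s − 2308587/139820)(838920/18769) + (0)
The last nonzero remainder is the constant 838920/18769, so the polynomials are coprime and gcd = 1.

1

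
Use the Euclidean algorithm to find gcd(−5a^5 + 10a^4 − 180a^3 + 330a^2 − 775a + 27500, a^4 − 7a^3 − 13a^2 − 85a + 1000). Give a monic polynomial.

a^3 + a^2 − 5a − 125

Apply the Euclidean algorithm:
  −5a^5 + 10a^4 − 180a^3 + 330a^2 − 775a + 27500 = (−5a − 25)(a^4 − 7a^3 − 13a^2 − 85a + 1000) + (−420a^3 − 420a^2 + 2100a + 52500)
  a^4 − 7a^3 − 13a^2 − 85a + 1000 = (−(1/420)a + 2/105)(−420a^3 − 420a^2 + 2100a + 52500) + (0)
Last nonzero remainder: −420a^3 − 420a^2 + 2100a + 52500. Dividing through by −420 gives the monic gcd a^3 + a^2 − 5a − 125.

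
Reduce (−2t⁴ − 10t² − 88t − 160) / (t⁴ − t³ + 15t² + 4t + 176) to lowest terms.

Apply the Euclidean algorithm:
  −2t⁴ − 10t² − 88t − 160 = (−2)(t⁴ − t³ + 15t² + 4t + 176) + (−2t³ + 20t² − 80t + 192)
  t⁴ − t³ + 15t² + 4t + 176 = (−(1/2)t − 9/2)(−2t³ + 20t² − 80t + 192) + (65t² − 260t + 1040)
  −2t³ + 20t² − 80t + 192 = (−(2/65)t + 12/65)(65t² − 260t + 1040) + (0)
Last nonzero remainder: 65t² − 260t + 1040. Dividing through by 65 gives the monic gcd t² − 4t + 16.
Cancel t² − 4t + 16 from numerator and denominator to get the reduced form.

(−2t² − 8t − 10)/(t² + 3t + 11)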